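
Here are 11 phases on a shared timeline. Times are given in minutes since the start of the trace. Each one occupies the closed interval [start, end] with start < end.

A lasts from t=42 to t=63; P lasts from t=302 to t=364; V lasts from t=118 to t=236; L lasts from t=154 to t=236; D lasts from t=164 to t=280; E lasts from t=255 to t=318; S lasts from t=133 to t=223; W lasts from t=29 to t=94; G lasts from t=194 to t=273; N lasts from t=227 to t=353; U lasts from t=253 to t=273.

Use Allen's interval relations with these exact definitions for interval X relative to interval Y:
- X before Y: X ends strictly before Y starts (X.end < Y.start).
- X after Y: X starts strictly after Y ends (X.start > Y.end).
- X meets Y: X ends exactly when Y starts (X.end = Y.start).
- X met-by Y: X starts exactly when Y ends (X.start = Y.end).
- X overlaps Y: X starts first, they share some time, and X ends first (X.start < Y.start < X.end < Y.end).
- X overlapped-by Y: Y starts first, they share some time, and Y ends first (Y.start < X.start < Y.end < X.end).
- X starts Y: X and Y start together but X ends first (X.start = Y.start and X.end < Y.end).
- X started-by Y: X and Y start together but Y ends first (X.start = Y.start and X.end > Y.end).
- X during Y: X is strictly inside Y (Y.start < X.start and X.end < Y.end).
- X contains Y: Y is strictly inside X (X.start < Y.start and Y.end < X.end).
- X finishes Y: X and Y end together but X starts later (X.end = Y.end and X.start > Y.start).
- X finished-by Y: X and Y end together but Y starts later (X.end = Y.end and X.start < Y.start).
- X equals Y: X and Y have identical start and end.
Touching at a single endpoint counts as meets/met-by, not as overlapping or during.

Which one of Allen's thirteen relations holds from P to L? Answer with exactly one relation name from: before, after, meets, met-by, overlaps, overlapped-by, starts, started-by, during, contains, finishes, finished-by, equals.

after

P = [t=302, t=364]; L = [t=154, t=236].
Compare endpoints: P.start > L.start, P.start > L.end, P.end > L.start, P.end > L.end.
That pattern is 'after'.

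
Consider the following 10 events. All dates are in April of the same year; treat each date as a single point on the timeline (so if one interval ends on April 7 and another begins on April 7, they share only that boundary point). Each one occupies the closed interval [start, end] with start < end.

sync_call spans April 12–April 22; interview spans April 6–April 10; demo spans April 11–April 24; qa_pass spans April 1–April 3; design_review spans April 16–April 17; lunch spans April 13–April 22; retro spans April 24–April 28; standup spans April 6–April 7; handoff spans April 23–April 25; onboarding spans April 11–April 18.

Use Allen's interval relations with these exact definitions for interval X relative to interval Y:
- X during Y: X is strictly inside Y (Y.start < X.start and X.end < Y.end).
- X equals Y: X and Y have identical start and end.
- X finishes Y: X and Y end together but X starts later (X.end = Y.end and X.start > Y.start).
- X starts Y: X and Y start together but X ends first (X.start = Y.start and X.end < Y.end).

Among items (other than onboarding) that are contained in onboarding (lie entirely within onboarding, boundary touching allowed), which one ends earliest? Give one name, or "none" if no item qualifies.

design_review

Target onboarding = [April 11, April 18].
demo [April 11, April 24] → started-by → excluded.
design_review [April 16, April 17] → during → candidate.
handoff [April 23, April 25] → after → excluded.
interview [April 6, April 10] → before → excluded.
lunch [April 13, April 22] → overlapped-by → excluded.
qa_pass [April 1, April 3] → before → excluded.
retro [April 24, April 28] → after → excluded.
standup [April 6, April 7] → before → excluded.
sync_call [April 12, April 22] → overlapped-by → excluded.
Among candidates, earliest end is April 17 → design_review.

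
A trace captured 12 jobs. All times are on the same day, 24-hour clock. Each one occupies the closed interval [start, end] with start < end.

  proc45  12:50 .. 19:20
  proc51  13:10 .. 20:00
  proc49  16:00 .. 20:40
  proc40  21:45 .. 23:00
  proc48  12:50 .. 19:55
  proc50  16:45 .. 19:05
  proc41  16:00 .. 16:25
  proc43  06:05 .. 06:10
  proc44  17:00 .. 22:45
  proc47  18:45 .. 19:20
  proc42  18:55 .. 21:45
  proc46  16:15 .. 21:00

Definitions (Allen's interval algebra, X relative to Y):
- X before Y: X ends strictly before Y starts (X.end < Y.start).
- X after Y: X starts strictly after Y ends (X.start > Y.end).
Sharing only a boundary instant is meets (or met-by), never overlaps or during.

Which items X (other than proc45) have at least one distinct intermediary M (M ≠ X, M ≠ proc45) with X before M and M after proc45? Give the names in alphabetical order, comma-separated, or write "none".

proc41, proc43, proc46, proc47, proc48, proc49, proc50, proc51

Target proc45 = [12:50, 19:20].
Intermediaries M with M after proc45: proc40.
Via proc40 — items with X before proc40: proc41, proc43, proc46, proc47, proc48, proc49, proc50, proc51.
Union: proc41, proc43, proc46, proc47, proc48, proc49, proc50, proc51.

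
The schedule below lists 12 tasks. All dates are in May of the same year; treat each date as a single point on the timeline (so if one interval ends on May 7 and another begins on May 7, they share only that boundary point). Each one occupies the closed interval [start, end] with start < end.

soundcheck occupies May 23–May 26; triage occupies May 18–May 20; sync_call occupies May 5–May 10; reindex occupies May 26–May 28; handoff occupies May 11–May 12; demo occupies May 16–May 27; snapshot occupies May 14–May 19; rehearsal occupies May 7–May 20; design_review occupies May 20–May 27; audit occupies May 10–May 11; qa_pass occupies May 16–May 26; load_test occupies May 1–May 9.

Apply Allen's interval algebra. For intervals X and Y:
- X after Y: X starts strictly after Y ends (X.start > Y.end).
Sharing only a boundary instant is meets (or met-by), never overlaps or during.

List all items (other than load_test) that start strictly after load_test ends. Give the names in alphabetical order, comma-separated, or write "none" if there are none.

audit, demo, design_review, handoff, qa_pass, reindex, snapshot, soundcheck, triage

Target load_test = [May 1, May 9].
audit [May 10, May 11] → after → yes.
demo [May 16, May 27] → after → yes.
design_review [May 20, May 27] → after → yes.
handoff [May 11, May 12] → after → yes.
qa_pass [May 16, May 26] → after → yes.
rehearsal [May 7, May 20] → overlapped-by → no.
reindex [May 26, May 28] → after → yes.
snapshot [May 14, May 19] → after → yes.
soundcheck [May 23, May 26] → after → yes.
sync_call [May 5, May 10] → overlapped-by → no.
triage [May 18, May 20] → after → yes.
Result: audit, demo, design_review, handoff, qa_pass, reindex, snapshot, soundcheck, triage.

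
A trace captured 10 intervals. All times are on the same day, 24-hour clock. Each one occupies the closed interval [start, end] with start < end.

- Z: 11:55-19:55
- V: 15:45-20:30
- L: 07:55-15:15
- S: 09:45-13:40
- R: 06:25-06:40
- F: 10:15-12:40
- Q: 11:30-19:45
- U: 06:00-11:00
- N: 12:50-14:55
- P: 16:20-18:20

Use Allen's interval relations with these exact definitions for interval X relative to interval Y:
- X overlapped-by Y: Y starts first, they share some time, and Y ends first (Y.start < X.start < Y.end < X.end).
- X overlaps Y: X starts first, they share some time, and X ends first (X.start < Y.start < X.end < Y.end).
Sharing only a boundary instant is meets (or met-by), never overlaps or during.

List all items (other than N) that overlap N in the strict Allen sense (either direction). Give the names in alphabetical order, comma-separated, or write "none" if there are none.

Target N = [12:50, 14:55].
F [10:15, 12:40] → before → no.
L [07:55, 15:15] → contains → no.
P [16:20, 18:20] → after → no.
Q [11:30, 19:45] → contains → no.
R [06:25, 06:40] → before → no.
S [09:45, 13:40] → overlaps → yes.
U [06:00, 11:00] → before → no.
V [15:45, 20:30] → after → no.
Z [11:55, 19:55] → contains → no.
Result: S.

S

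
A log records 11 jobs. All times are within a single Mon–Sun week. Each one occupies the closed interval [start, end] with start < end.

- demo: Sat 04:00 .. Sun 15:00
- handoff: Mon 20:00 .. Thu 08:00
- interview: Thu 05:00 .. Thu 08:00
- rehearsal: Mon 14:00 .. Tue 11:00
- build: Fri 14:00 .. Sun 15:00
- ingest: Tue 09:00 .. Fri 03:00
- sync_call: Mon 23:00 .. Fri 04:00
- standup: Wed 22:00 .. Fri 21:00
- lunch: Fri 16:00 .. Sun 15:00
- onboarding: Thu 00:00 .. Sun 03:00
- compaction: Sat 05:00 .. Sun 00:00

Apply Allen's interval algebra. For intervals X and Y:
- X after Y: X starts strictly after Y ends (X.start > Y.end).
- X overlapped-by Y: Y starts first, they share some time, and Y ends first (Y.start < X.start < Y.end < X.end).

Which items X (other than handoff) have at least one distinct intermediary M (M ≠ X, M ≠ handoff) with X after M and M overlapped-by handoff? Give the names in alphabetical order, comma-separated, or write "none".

build, compaction, demo, lunch

Target handoff = [Mon 20:00, Thu 08:00].
Intermediaries M with M overlapped-by handoff: ingest, onboarding, standup, sync_call.
Via ingest — items with X after ingest: build, compaction, demo, lunch.
Via onboarding — items with X after onboarding: none.
Via standup — items with X after standup: compaction, demo.
Via sync_call — items with X after sync_call: build, compaction, demo, lunch.
Union: build, compaction, demo, lunch.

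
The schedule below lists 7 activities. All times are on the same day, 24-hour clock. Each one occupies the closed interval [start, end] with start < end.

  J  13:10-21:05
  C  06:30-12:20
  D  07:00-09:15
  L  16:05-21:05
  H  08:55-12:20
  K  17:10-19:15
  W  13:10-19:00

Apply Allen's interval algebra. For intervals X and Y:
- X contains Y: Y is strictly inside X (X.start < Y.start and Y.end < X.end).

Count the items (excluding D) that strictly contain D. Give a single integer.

Target D = [07:00, 09:15].
C [06:30, 12:20] → contains → counts.
H [08:55, 12:20] → overlapped-by → no.
J [13:10, 21:05] → after → no.
K [17:10, 19:15] → after → no.
L [16:05, 21:05] → after → no.
W [13:10, 19:00] → after → no.
Total: 1.

1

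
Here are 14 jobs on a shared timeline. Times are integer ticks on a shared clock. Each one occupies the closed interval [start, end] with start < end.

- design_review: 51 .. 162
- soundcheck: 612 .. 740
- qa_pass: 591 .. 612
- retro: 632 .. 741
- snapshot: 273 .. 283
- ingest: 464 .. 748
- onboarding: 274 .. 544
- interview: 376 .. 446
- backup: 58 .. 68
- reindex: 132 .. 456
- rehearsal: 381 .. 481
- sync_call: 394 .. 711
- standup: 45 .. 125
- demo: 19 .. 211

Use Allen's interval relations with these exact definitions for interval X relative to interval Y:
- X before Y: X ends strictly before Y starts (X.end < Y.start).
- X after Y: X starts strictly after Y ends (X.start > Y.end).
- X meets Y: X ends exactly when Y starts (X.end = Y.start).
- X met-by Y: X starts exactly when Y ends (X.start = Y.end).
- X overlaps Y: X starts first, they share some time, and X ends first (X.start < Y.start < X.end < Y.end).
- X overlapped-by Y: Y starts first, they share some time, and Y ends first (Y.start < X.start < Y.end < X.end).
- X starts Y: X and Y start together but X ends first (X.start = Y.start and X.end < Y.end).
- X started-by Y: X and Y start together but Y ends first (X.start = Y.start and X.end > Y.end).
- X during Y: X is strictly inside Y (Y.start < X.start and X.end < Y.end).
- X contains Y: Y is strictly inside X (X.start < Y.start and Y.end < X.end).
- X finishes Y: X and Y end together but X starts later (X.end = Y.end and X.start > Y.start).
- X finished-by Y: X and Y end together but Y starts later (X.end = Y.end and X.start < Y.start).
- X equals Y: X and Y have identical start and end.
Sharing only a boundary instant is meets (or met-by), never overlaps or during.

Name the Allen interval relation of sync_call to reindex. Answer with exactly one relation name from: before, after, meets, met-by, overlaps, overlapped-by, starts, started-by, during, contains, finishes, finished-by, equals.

sync_call = [394, 711]; reindex = [132, 456].
Compare endpoints: sync_call.start > reindex.start, sync_call.start < reindex.end, sync_call.end > reindex.start, sync_call.end > reindex.end.
That pattern is 'overlapped-by'.

overlapped-by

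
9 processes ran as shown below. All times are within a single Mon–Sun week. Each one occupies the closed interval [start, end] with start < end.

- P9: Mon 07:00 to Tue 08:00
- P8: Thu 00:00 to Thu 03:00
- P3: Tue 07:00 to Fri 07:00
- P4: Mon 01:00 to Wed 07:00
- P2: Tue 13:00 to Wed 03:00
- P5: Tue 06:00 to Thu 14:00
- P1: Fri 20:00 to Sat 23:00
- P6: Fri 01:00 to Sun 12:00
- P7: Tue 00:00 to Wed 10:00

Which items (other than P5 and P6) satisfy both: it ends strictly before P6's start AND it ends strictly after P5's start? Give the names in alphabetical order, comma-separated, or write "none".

Conditions: its end is strictly before P6's start (X.end < Fri 01:00) AND its end is strictly after P5's start (X.end > Tue 06:00).
P1: end Sat 23:00 < Fri 01:00? ✗; end Sat 23:00 > Tue 06:00? ✓ → no.
P2: end Wed 03:00 < Fri 01:00? ✓; end Wed 03:00 > Tue 06:00? ✓ → yes.
P3: end Fri 07:00 < Fri 01:00? ✗; end Fri 07:00 > Tue 06:00? ✓ → no.
P4: end Wed 07:00 < Fri 01:00? ✓; end Wed 07:00 > Tue 06:00? ✓ → yes.
P7: end Wed 10:00 < Fri 01:00? ✓; end Wed 10:00 > Tue 06:00? ✓ → yes.
P8: end Thu 03:00 < Fri 01:00? ✓; end Thu 03:00 > Tue 06:00? ✓ → yes.
P9: end Tue 08:00 < Fri 01:00? ✓; end Tue 08:00 > Tue 06:00? ✓ → yes.
Result: P2, P4, P7, P8, P9.

P2, P4, P7, P8, P9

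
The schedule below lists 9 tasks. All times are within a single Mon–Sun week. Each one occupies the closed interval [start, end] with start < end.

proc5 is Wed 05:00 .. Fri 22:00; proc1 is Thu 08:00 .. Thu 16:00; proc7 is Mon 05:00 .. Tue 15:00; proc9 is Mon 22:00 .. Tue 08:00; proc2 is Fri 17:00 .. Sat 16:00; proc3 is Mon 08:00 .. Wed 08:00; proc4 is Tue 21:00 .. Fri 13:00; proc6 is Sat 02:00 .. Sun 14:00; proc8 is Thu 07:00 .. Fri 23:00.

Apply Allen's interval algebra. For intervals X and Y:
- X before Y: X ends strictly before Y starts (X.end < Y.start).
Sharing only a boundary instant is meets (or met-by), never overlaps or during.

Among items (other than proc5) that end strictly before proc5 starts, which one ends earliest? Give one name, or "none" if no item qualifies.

Target proc5 = [Wed 05:00, Fri 22:00].
proc1 [Thu 08:00, Thu 16:00] → during → excluded.
proc2 [Fri 17:00, Sat 16:00] → overlapped-by → excluded.
proc3 [Mon 08:00, Wed 08:00] → overlaps → excluded.
proc4 [Tue 21:00, Fri 13:00] → overlaps → excluded.
proc6 [Sat 02:00, Sun 14:00] → after → excluded.
proc7 [Mon 05:00, Tue 15:00] → before → candidate.
proc8 [Thu 07:00, Fri 23:00] → overlapped-by → excluded.
proc9 [Mon 22:00, Tue 08:00] → before → candidate.
Among candidates, earliest end is Tue 08:00 → proc9.

proc9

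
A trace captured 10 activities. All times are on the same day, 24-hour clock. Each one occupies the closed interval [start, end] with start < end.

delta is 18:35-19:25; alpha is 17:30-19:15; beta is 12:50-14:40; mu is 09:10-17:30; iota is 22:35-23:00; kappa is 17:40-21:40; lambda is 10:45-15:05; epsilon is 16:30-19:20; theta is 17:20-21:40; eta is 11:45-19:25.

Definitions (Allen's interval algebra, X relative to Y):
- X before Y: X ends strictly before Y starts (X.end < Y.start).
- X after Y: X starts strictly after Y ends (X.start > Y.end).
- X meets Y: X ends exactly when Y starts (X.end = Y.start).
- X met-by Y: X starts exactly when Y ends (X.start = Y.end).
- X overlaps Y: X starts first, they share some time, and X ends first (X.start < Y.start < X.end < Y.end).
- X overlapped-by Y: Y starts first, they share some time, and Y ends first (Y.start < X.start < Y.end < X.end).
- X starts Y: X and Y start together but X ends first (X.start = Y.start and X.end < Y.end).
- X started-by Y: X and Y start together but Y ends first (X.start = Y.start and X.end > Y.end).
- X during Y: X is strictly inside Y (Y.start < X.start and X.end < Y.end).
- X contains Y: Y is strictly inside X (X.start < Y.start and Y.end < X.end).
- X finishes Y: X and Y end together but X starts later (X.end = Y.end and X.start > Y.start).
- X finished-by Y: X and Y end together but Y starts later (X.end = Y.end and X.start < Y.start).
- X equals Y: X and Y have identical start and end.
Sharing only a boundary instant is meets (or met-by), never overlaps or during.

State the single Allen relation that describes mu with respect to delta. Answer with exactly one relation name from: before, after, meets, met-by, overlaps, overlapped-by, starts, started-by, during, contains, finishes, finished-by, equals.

mu = [09:10, 17:30]; delta = [18:35, 19:25].
Compare endpoints: mu.start < delta.start, mu.start < delta.end, mu.end < delta.start, mu.end < delta.end.
That pattern is 'before'.

before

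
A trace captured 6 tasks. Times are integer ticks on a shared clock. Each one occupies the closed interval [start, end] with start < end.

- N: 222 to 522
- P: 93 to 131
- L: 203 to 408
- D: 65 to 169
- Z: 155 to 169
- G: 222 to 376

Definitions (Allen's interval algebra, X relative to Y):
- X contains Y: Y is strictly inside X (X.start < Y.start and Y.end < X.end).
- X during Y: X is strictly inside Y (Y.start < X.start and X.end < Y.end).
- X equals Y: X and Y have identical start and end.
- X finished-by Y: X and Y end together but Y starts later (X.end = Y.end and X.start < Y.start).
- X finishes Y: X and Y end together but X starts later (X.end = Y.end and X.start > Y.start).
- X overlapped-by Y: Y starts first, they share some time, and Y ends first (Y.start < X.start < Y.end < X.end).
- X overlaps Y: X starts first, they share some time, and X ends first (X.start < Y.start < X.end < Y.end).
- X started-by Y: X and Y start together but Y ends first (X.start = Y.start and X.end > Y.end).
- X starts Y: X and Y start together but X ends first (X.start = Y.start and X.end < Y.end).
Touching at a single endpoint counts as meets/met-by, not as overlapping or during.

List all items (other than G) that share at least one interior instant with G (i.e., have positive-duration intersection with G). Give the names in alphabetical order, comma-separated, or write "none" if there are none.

Target G = [222, 376].
D [65, 169] → before → no.
L [203, 408] → contains → yes.
N [222, 522] → started-by → yes.
P [93, 131] → before → no.
Z [155, 169] → before → no.
Result: L, N.

L, N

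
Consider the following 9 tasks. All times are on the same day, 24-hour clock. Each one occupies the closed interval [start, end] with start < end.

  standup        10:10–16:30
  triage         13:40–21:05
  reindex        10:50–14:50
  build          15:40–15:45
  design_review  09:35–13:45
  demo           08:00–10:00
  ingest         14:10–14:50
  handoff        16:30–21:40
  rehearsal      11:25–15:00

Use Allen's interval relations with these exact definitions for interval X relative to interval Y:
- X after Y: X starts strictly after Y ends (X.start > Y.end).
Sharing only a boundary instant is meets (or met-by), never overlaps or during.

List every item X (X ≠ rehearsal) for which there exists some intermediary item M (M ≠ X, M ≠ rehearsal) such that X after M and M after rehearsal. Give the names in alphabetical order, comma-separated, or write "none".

handoff

Target rehearsal = [11:25, 15:00].
Intermediaries M with M after rehearsal: build, handoff.
Via build — items with X after build: handoff.
Via handoff — items with X after handoff: none.
Union: handoff.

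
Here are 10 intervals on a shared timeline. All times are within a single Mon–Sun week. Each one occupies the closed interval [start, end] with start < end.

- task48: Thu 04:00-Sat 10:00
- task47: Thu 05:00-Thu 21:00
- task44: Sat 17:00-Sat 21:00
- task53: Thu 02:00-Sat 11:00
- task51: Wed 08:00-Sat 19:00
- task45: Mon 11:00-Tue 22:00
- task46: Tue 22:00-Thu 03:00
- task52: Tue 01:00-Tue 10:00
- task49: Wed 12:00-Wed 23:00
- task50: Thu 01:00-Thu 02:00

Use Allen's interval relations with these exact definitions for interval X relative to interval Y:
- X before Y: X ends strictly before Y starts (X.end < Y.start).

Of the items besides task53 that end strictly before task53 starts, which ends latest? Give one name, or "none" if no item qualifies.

task49

Target task53 = [Thu 02:00, Sat 11:00].
task44 [Sat 17:00, Sat 21:00] → after → excluded.
task45 [Mon 11:00, Tue 22:00] → before → candidate.
task46 [Tue 22:00, Thu 03:00] → overlaps → excluded.
task47 [Thu 05:00, Thu 21:00] → during → excluded.
task48 [Thu 04:00, Sat 10:00] → during → excluded.
task49 [Wed 12:00, Wed 23:00] → before → candidate.
task50 [Thu 01:00, Thu 02:00] → meets → excluded.
task51 [Wed 08:00, Sat 19:00] → contains → excluded.
task52 [Tue 01:00, Tue 10:00] → before → candidate.
Among candidates, latest end is Wed 23:00 → task49.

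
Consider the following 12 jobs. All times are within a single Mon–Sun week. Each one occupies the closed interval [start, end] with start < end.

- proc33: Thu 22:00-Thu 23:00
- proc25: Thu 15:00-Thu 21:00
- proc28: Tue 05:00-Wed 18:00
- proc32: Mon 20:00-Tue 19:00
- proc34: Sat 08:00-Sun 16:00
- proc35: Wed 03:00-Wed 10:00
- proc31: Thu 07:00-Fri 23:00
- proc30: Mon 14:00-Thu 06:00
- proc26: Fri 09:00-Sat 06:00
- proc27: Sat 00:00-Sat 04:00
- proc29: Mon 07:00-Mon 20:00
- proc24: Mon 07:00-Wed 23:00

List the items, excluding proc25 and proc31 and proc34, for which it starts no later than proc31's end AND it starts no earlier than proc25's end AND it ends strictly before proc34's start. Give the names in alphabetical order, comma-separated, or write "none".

Conditions: its start is no later than proc31's end (X.start <= Fri 23:00) AND its start is no earlier than proc25's end (X.start >= Thu 21:00) AND its end is strictly before proc34's start (X.end < Sat 08:00).
proc24: start Mon 07:00 <= Fri 23:00? ✓; start Mon 07:00 >= Thu 21:00? ✗; end Wed 23:00 < Sat 08:00? ✓ → no.
proc26: start Fri 09:00 <= Fri 23:00? ✓; start Fri 09:00 >= Thu 21:00? ✓; end Sat 06:00 < Sat 08:00? ✓ → yes.
proc27: start Sat 00:00 <= Fri 23:00? ✗; start Sat 00:00 >= Thu 21:00? ✓; end Sat 04:00 < Sat 08:00? ✓ → no.
proc28: start Tue 05:00 <= Fri 23:00? ✓; start Tue 05:00 >= Thu 21:00? ✗; end Wed 18:00 < Sat 08:00? ✓ → no.
proc29: start Mon 07:00 <= Fri 23:00? ✓; start Mon 07:00 >= Thu 21:00? ✗; end Mon 20:00 < Sat 08:00? ✓ → no.
proc30: start Mon 14:00 <= Fri 23:00? ✓; start Mon 14:00 >= Thu 21:00? ✗; end Thu 06:00 < Sat 08:00? ✓ → no.
proc32: start Mon 20:00 <= Fri 23:00? ✓; start Mon 20:00 >= Thu 21:00? ✗; end Tue 19:00 < Sat 08:00? ✓ → no.
proc33: start Thu 22:00 <= Fri 23:00? ✓; start Thu 22:00 >= Thu 21:00? ✓; end Thu 23:00 < Sat 08:00? ✓ → yes.
proc35: start Wed 03:00 <= Fri 23:00? ✓; start Wed 03:00 >= Thu 21:00? ✗; end Wed 10:00 < Sat 08:00? ✓ → no.
Result: proc26, proc33.

proc26, proc33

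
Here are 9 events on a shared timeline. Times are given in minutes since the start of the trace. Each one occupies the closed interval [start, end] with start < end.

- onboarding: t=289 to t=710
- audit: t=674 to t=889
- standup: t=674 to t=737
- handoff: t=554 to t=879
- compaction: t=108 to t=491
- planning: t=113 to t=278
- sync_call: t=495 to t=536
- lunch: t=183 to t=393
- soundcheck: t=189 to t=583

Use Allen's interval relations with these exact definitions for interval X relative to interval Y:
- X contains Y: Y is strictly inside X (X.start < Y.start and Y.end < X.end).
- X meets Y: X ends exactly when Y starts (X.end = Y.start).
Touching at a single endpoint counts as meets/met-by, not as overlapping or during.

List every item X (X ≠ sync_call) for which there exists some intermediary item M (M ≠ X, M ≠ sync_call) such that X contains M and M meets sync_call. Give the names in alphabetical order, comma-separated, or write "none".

none

Target sync_call = [t=495, t=536].
Intermediaries M with M meets sync_call: none.
Union: none.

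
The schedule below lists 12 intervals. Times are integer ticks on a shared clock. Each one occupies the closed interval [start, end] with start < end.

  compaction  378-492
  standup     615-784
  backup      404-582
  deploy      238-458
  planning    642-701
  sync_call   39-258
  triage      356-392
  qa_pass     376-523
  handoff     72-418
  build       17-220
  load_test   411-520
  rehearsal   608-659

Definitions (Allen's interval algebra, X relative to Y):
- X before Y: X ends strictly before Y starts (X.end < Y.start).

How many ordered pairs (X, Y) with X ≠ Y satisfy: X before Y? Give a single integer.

Checking all 132 ordered pairs for relation 'before'; matching pairs in alphabetical order:
(backup, planning): backup before planning ✓
(backup, rehearsal): backup before rehearsal ✓
(backup, standup): backup before standup ✓
(build, backup): build before backup ✓
(build, compaction): build before compaction ✓
(build, deploy): build before deploy ✓
(build, load_test): build before load_test ✓
(build, planning): build before planning ✓
(build, qa_pass): build before qa_pass ✓
(build, rehearsal): build before rehearsal ✓
(build, standup): build before standup ✓
(build, triage): build before triage ✓
(compaction, planning): compaction before planning ✓
(compaction, rehearsal): compaction before rehearsal ✓
(compaction, standup): compaction before standup ✓
(deploy, planning): deploy before planning ✓
(deploy, rehearsal): deploy before rehearsal ✓
(deploy, standup): deploy before standup ✓
(handoff, planning): handoff before planning ✓
(handoff, rehearsal): handoff before rehearsal ✓
(handoff, standup): handoff before standup ✓
(load_test, planning): load_test before planning ✓
(load_test, rehearsal): load_test before rehearsal ✓
(load_test, standup): load_test before standup ✓
... plus 16 further pairs not listed.
Count: 40.

40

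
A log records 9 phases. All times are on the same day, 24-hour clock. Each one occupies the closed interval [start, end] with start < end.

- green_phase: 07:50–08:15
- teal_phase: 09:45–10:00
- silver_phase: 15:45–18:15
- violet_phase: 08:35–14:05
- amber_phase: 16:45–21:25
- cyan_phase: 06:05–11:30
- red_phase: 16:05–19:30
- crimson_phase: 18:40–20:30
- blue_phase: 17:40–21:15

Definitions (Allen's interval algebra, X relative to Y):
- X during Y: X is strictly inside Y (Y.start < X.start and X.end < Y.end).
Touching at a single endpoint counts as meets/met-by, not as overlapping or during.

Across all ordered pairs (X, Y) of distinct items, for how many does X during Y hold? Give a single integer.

Checking all 72 ordered pairs for relation 'during'; matching pairs in alphabetical order:
(blue_phase, amber_phase): blue_phase during amber_phase ✓
(crimson_phase, amber_phase): crimson_phase during amber_phase ✓
(crimson_phase, blue_phase): crimson_phase during blue_phase ✓
(green_phase, cyan_phase): green_phase during cyan_phase ✓
(teal_phase, cyan_phase): teal_phase during cyan_phase ✓
(teal_phase, violet_phase): teal_phase during violet_phase ✓
Count: 6.

6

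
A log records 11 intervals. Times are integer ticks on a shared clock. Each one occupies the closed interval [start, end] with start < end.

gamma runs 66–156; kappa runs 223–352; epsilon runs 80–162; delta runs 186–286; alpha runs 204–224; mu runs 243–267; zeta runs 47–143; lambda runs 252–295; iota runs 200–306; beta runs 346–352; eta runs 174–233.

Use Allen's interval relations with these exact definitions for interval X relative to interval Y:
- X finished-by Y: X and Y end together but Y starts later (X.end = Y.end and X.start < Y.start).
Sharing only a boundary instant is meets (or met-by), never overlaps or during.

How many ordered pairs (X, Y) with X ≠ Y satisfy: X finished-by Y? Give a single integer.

1

Checking all 110 ordered pairs for relation 'finished-by'; matching pairs in alphabetical order:
(kappa, beta): kappa finished-by beta ✓
Count: 1.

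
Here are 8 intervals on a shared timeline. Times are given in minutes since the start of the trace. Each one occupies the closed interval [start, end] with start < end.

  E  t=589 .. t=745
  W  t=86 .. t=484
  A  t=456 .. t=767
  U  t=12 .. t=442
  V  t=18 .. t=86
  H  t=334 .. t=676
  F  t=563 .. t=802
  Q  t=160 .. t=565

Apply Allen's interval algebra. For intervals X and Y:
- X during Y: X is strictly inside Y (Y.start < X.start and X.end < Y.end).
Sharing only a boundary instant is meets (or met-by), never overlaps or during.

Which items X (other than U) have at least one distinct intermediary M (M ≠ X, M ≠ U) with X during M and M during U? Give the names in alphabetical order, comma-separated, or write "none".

Target U = [t=12, t=442].
Intermediaries M with M during U: V.
Via V — items with X during V: none.
Union: none.

none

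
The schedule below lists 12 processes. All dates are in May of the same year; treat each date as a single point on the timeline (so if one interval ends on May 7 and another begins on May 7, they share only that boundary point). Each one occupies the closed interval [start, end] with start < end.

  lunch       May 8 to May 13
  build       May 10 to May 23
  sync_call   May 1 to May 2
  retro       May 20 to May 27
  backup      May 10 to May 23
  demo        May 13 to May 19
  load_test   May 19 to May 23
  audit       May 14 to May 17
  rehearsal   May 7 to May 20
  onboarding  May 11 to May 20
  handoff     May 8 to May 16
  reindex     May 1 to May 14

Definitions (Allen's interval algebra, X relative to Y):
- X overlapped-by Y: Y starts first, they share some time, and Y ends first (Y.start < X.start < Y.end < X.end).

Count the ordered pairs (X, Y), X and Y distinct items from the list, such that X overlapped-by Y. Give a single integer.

21

Checking all 132 ordered pairs for relation 'overlapped-by'; matching pairs in alphabetical order:
(audit, handoff): audit overlapped-by handoff ✓
(backup, handoff): backup overlapped-by handoff ✓
(backup, lunch): backup overlapped-by lunch ✓
(backup, rehearsal): backup overlapped-by rehearsal ✓
(backup, reindex): backup overlapped-by reindex ✓
(build, handoff): build overlapped-by handoff ✓
(build, lunch): build overlapped-by lunch ✓
(build, rehearsal): build overlapped-by rehearsal ✓
(build, reindex): build overlapped-by reindex ✓
(demo, handoff): demo overlapped-by handoff ✓
(demo, reindex): demo overlapped-by reindex ✓
(handoff, reindex): handoff overlapped-by reindex ✓
(load_test, onboarding): load_test overlapped-by onboarding ✓
(load_test, rehearsal): load_test overlapped-by rehearsal ✓
(onboarding, handoff): onboarding overlapped-by handoff ✓
(onboarding, lunch): onboarding overlapped-by lunch ✓
(onboarding, reindex): onboarding overlapped-by reindex ✓
(rehearsal, reindex): rehearsal overlapped-by reindex ✓
(retro, backup): retro overlapped-by backup ✓
(retro, build): retro overlapped-by build ✓
(retro, load_test): retro overlapped-by load_test ✓
Count: 21.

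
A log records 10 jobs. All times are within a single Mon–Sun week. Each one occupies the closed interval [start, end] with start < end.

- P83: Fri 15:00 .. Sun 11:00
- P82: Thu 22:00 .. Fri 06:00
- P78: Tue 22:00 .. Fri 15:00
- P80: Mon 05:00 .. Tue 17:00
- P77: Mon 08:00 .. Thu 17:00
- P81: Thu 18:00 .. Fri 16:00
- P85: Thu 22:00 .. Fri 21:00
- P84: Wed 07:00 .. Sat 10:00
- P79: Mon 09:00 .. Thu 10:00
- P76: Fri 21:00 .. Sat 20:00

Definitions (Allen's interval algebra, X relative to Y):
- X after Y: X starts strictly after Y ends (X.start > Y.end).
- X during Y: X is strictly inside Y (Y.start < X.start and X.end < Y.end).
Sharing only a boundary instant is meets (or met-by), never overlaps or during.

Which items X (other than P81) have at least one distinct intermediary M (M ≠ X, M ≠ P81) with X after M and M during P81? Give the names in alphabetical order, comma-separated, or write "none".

Target P81 = [Thu 18:00, Fri 16:00].
Intermediaries M with M during P81: P82.
Via P82 — items with X after P82: P76, P83.
Union: P76, P83.

P76, P83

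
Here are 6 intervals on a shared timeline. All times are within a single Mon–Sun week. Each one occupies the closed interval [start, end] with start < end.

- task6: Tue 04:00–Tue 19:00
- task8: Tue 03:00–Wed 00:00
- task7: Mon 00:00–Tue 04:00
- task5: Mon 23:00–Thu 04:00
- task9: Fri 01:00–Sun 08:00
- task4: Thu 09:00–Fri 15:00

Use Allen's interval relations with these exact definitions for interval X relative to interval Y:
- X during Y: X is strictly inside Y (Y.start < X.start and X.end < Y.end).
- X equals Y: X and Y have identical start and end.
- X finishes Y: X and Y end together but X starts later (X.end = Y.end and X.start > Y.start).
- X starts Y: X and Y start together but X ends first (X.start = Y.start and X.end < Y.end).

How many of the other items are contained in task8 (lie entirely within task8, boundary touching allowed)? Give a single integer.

1

Target task8 = [Tue 03:00, Wed 00:00].
task4 [Thu 09:00, Fri 15:00] → after → no.
task5 [Mon 23:00, Thu 04:00] → contains → no.
task6 [Tue 04:00, Tue 19:00] → during → counts.
task7 [Mon 00:00, Tue 04:00] → overlaps → no.
task9 [Fri 01:00, Sun 08:00] → after → no.
Total: 1.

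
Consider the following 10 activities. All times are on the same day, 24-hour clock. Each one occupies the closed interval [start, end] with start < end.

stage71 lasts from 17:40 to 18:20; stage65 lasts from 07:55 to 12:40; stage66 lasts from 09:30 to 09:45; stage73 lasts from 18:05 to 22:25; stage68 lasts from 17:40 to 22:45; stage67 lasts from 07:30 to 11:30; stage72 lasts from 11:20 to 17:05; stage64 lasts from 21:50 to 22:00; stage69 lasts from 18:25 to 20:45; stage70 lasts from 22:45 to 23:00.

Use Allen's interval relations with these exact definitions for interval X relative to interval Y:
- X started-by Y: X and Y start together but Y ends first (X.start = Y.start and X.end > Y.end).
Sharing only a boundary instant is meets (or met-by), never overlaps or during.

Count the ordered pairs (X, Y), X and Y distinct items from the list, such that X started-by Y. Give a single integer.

Checking all 90 ordered pairs for relation 'started-by'; matching pairs in alphabetical order:
(stage68, stage71): stage68 started-by stage71 ✓
Count: 1.

1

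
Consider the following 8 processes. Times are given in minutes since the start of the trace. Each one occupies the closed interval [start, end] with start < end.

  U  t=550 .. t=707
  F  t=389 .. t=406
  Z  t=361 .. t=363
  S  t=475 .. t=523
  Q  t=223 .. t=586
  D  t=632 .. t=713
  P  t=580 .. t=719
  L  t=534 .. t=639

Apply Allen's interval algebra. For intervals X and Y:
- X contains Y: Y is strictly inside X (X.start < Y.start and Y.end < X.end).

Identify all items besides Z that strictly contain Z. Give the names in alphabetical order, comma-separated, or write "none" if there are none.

Target Z = [t=361, t=363].
D [t=632, t=713] → after → no.
F [t=389, t=406] → after → no.
L [t=534, t=639] → after → no.
P [t=580, t=719] → after → no.
Q [t=223, t=586] → contains → yes.
S [t=475, t=523] → after → no.
U [t=550, t=707] → after → no.
Result: Q.

Q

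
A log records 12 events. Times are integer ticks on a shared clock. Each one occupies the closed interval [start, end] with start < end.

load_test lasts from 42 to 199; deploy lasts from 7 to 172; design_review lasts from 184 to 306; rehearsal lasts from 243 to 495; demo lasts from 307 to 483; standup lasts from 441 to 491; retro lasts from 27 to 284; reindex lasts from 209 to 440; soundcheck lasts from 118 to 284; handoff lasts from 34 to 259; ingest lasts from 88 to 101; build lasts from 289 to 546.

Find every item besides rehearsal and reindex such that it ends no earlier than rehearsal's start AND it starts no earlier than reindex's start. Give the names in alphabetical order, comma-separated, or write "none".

build, demo, standup

Conditions: its end is no earlier than rehearsal's start (X.end >= 243) AND its start is no earlier than reindex's start (X.start >= 209).
build: end 546 >= 243? ✓; start 289 >= 209? ✓ → yes.
demo: end 483 >= 243? ✓; start 307 >= 209? ✓ → yes.
deploy: end 172 >= 243? ✗; start 7 >= 209? ✗ → no.
design_review: end 306 >= 243? ✓; start 184 >= 209? ✗ → no.
handoff: end 259 >= 243? ✓; start 34 >= 209? ✗ → no.
ingest: end 101 >= 243? ✗; start 88 >= 209? ✗ → no.
load_test: end 199 >= 243? ✗; start 42 >= 209? ✗ → no.
retro: end 284 >= 243? ✓; start 27 >= 209? ✗ → no.
soundcheck: end 284 >= 243? ✓; start 118 >= 209? ✗ → no.
standup: end 491 >= 243? ✓; start 441 >= 209? ✓ → yes.
Result: build, demo, standup.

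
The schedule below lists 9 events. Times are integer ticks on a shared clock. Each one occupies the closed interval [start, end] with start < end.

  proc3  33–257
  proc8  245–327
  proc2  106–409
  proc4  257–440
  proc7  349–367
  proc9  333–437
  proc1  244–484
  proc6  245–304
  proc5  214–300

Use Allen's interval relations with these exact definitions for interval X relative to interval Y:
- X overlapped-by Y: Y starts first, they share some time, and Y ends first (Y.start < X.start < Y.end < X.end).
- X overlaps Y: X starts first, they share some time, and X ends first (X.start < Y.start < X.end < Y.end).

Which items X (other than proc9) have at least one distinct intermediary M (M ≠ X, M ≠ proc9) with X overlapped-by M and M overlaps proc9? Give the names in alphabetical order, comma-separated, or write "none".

Target proc9 = [333, 437].
Intermediaries M with M overlaps proc9: proc2.
Via proc2 — items with X overlapped-by proc2: proc1, proc4.
Union: proc1, proc4.

proc1, proc4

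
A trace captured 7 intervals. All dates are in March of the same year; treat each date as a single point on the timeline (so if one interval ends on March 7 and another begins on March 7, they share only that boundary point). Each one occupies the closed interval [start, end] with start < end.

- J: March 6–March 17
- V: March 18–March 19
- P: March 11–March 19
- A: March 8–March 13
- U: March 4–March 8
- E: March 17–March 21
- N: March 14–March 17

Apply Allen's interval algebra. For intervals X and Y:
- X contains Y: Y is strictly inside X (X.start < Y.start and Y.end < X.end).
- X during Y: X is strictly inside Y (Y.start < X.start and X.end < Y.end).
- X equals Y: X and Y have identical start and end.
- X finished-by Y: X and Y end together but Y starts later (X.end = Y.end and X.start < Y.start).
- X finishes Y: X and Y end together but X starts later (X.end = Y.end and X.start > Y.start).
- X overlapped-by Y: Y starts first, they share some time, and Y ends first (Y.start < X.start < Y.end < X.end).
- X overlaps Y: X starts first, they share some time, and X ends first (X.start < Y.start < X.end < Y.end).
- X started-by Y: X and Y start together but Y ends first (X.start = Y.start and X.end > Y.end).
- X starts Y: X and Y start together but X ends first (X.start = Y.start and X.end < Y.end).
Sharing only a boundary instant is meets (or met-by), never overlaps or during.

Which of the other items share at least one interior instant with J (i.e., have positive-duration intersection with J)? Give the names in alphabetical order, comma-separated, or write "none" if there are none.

A, N, P, U

Target J = [March 6, March 17].
A [March 8, March 13] → during → yes.
E [March 17, March 21] → met-by → no.
N [March 14, March 17] → finishes → yes.
P [March 11, March 19] → overlapped-by → yes.
U [March 4, March 8] → overlaps → yes.
V [March 18, March 19] → after → no.
Result: A, N, P, U.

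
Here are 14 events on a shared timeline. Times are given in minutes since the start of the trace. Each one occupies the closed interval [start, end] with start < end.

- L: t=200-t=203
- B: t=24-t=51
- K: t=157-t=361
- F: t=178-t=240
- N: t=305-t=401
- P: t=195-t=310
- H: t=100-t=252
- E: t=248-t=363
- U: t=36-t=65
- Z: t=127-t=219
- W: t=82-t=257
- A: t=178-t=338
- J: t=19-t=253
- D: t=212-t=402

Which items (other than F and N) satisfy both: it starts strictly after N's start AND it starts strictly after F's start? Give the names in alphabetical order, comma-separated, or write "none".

none

Conditions: its start is strictly after N's start (X.start > t=305) AND its start is strictly after F's start (X.start > t=178).
A: start t=178 > t=305? ✗; start t=178 > t=178? ✗ → no.
B: start t=24 > t=305? ✗; start t=24 > t=178? ✗ → no.
D: start t=212 > t=305? ✗; start t=212 > t=178? ✓ → no.
E: start t=248 > t=305? ✗; start t=248 > t=178? ✓ → no.
H: start t=100 > t=305? ✗; start t=100 > t=178? ✗ → no.
J: start t=19 > t=305? ✗; start t=19 > t=178? ✗ → no.
K: start t=157 > t=305? ✗; start t=157 > t=178? ✗ → no.
L: start t=200 > t=305? ✗; start t=200 > t=178? ✓ → no.
P: start t=195 > t=305? ✗; start t=195 > t=178? ✓ → no.
U: start t=36 > t=305? ✗; start t=36 > t=178? ✗ → no.
W: start t=82 > t=305? ✗; start t=82 > t=178? ✗ → no.
Z: start t=127 > t=305? ✗; start t=127 > t=178? ✗ → no.
Result: none.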